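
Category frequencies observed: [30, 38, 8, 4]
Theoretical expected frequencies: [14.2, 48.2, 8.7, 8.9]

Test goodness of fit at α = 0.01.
Chi-square goodness of fit test:
H₀: observed counts match expected distribution
H₁: observed counts differ from expected distribution
df = k - 1 = 3
χ² = Σ(O - E)²/E
   = (30 - 14.2)²/14.2 + (38 - 48.2)²/48.2 + (8 - 8.7)²/8.7 + (4 - 8.9)²/8.9
   = 17.580 + 2.159 + 0.056 + 2.698
   = 22.49
p-value = 0.0001

Since p-value < α = 0.01, we reject H₀.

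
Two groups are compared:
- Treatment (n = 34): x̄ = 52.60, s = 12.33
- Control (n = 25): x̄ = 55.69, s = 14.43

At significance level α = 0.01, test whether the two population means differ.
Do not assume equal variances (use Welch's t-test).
Welch's two-sample t-test:
H₀: μ₁ = μ₂
H₁: μ₁ ≠ μ₂
s₁²/n₁ = 12.33²/34 = 4.4714,  s₂²/n₂ = 14.43²/25 = 8.3290
SE = √(s₁²/n₁ + s₂²/n₂) = √(4.4714 + 8.3290) = 3.5778
df (Welch-Satterthwaite) = (s₁²/n₁ + s₂²/n₂)² / [(s₁²/n₁)²/(n₁-1) + (s₂²/n₂)²/(n₂-1)] ≈ 46.86
t = (x̄₁ - x̄₂) / SE = (52.60 - 55.69) / 3.5778 = -3.09 / 3.5778 = -0.864
p-value = 0.3922

Since p-value > α = 0.01, we fail to reject H₀.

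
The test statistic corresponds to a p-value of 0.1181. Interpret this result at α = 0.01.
Since p = 0.1181 > α = 0.01, fail to reject H₀.
There is insufficient evidence to reject the null hypothesis; the result is not statistically significant at the 0.01 level.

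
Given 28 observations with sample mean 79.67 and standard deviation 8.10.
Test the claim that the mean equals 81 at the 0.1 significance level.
One-sample t-test:
H₀: μ = 81
H₁: μ ≠ 81
df = n - 1 = 27
t = (x̄ - μ₀) / (s/√n) = (79.67 - 81) / (8.10/√28) = -0.869
p-value = 0.3926

Since p-value > α = 0.1, we fail to reject H₀.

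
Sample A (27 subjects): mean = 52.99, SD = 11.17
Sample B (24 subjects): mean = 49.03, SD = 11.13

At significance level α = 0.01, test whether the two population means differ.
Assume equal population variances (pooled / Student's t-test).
Student's two-sample t-test (equal variances):
H₀: μ₁ = μ₂
H₁: μ₁ ≠ μ₂
df = n₁ + n₂ - 2 = 49
Pooled variance s_p² = [(n₁-1)s₁² + (n₂-1)s₂²] / (n₁ + n₂ - 2) = [(26)(11.17²) + (23)(11.13²)] / 49 = 124.3502
SE = √(s_p²(1/n₁ + 1/n₂)) = √(124.3502 × (1/27 + 1/24)) = 3.1284
t = (x̄₁ - x̄₂) / SE = (52.99 - 49.03) / 3.1284 = 3.96 / 3.1284 = 1.266
p-value = 0.2116

Since p-value > α = 0.01, we fail to reject H₀.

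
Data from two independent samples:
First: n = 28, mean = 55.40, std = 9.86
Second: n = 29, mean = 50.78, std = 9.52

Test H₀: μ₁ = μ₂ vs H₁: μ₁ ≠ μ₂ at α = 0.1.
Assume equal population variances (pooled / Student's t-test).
Student's two-sample t-test (equal variances):
H₀: μ₁ = μ₂
H₁: μ₁ ≠ μ₂
df = n₁ + n₂ - 2 = 55
Pooled variance s_p² = [(n₁-1)s₁² + (n₂-1)s₂²] / (n₁ + n₂ - 2) = [(27)(9.86²) + (28)(9.52²)] / 55 = 93.8651
SE = √(s_p²(1/n₁ + 1/n₂)) = √(93.8651 × (1/28 + 1/29)) = 2.5669
t = (x̄₁ - x̄₂) / SE = (55.40 - 50.78) / 2.5669 = 4.62 / 2.5669 = 1.800
p-value = 0.0774

Since p-value < α = 0.1, we reject H₀.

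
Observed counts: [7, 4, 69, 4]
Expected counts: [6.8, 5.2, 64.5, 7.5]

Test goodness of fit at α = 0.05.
Chi-square goodness of fit test:
H₀: observed counts match expected distribution
H₁: observed counts differ from expected distribution
df = k - 1 = 3
χ² = Σ(O - E)²/E
   = (7 - 6.8)²/6.8 + (4 - 5.2)²/5.2 + (69 - 64.5)²/64.5 + (4 - 7.5)²/7.5
   = 0.006 + 0.277 + 0.314 + 1.633
   = 2.23
p-value = 0.5260

Since p-value > α = 0.05, we fail to reject H₀.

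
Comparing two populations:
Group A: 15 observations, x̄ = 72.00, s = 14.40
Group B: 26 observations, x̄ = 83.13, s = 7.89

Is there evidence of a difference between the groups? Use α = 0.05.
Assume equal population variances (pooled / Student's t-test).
Student's two-sample t-test (equal variances):
H₀: μ₁ = μ₂
H₁: μ₁ ≠ μ₂
df = n₁ + n₂ - 2 = 39
Pooled variance s_p² = [(n₁-1)s₁² + (n₂-1)s₂²] / (n₁ + n₂ - 2) = [(14)(14.40²) + (25)(7.89²)] / 39 = 114.3421
SE = √(s_p²(1/n₁ + 1/n₂)) = √(114.3421 × (1/15 + 1/26)) = 3.4671
t = (x̄₁ - x̄₂) / SE = (72.00 - 83.13) / 3.4671 = -11.13 / 3.4671 = -3.210
p-value = 0.0027

Since p-value < α = 0.05, we reject H₀.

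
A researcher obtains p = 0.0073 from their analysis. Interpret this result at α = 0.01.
Since p = 0.0073 < α = 0.01, reject H₀.
There is sufficient evidence to reject the null hypothesis; the result is statistically significant at the 0.01 level.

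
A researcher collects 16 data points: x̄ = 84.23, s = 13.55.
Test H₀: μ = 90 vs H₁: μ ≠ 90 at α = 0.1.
One-sample t-test:
H₀: μ = 90
H₁: μ ≠ 90
df = n - 1 = 15
t = (x̄ - μ₀) / (s/√n) = (84.23 - 90) / (13.55/√16) = -1.703
p-value = 0.1091

Since p-value > α = 0.1, we fail to reject H₀.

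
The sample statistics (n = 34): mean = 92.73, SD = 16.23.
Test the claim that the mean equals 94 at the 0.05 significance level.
One-sample t-test:
H₀: μ = 94
H₁: μ ≠ 94
df = n - 1 = 33
t = (x̄ - μ₀) / (s/√n) = (92.73 - 94) / (16.23/√34) = -0.456
p-value = 0.6512

Since p-value > α = 0.05, we fail to reject H₀.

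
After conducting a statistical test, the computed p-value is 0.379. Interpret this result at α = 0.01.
Since p = 0.379 > α = 0.01, fail to reject H₀.
There is insufficient evidence to reject the null hypothesis; the result is not statistically significant at the 0.01 level.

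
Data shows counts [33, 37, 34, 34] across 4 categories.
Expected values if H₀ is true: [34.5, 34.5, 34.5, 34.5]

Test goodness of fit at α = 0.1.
Chi-square goodness of fit test:
H₀: observed counts match expected distribution
H₁: observed counts differ from expected distribution
df = k - 1 = 3
χ² = Σ(O - E)²/E
   = (33 - 34.5)²/34.5 + (37 - 34.5)²/34.5 + (34 - 34.5)²/34.5 + (34 - 34.5)²/34.5
   = 0.065 + 0.181 + 0.007 + 0.007
   = 0.26
p-value = 0.9672

Since p-value > α = 0.1, we fail to reject H₀.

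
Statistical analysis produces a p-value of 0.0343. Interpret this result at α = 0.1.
Since p = 0.0343 < α = 0.1, reject H₀.
There is sufficient evidence to reject the null hypothesis; the result is statistically significant at the 0.1 level.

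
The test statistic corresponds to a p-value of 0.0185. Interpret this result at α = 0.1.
Since p = 0.0185 < α = 0.1, reject H₀.
There is sufficient evidence to reject the null hypothesis; the result is statistically significant at the 0.1 level.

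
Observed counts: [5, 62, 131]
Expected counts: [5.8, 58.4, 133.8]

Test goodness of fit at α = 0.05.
Chi-square goodness of fit test:
H₀: observed counts match expected distribution
H₁: observed counts differ from expected distribution
df = k - 1 = 2
χ² = Σ(O - E)²/E
   = (5 - 5.8)²/5.8 + (62 - 58.4)²/58.4 + (131 - 133.8)²/133.8
   = 0.110 + 0.222 + 0.059
   = 0.39
p-value = 0.8225

Since p-value > α = 0.05, we fail to reject H₀.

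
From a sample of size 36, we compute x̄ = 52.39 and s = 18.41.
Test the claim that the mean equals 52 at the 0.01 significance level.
One-sample t-test:
H₀: μ = 52
H₁: μ ≠ 52
df = n - 1 = 35
t = (x̄ - μ₀) / (s/√n) = (52.39 - 52) / (18.41/√36) = 0.127
p-value = 0.8996

Since p-value > α = 0.01, we fail to reject H₀.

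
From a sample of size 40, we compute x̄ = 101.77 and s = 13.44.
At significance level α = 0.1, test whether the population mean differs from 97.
One-sample t-test:
H₀: μ = 97
H₁: μ ≠ 97
df = n - 1 = 39
t = (x̄ - μ₀) / (s/√n) = (101.77 - 97) / (13.44/√40) = 2.245
p-value = 0.0305

Since p-value < α = 0.1, we reject H₀.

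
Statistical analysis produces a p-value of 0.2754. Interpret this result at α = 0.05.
Since p = 0.2754 > α = 0.05, fail to reject H₀.
There is insufficient evidence to reject the null hypothesis; the result is not statistically significant at the 0.05 level.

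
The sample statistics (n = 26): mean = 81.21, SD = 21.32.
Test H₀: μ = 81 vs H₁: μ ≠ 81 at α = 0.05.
One-sample t-test:
H₀: μ = 81
H₁: μ ≠ 81
df = n - 1 = 25
t = (x̄ - μ₀) / (s/√n) = (81.21 - 81) / (21.32/√26) = 0.050
p-value = 0.9603

Since p-value > α = 0.05, we fail to reject H₀.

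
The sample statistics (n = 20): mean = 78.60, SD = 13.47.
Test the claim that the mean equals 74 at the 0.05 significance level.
One-sample t-test:
H₀: μ = 74
H₁: μ ≠ 74
df = n - 1 = 19
t = (x̄ - μ₀) / (s/√n) = (78.60 - 74) / (13.47/√20) = 1.527
p-value = 0.1432

Since p-value > α = 0.05, we fail to reject H₀.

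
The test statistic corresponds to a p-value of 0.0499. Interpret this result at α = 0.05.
Since p = 0.0499 < α = 0.05, reject H₀.
There is sufficient evidence to reject the null hypothesis; the result is statistically significant at the 0.05 level.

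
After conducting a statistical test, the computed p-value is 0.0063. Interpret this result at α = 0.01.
Since p = 0.0063 < α = 0.01, reject H₀.
There is sufficient evidence to reject the null hypothesis; the result is statistically significant at the 0.01 level.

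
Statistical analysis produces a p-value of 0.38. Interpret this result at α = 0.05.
Since p = 0.38 > α = 0.05, fail to reject H₀.
There is insufficient evidence to reject the null hypothesis; the result is not statistically significant at the 0.05 level.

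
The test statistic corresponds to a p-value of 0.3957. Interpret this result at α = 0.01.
Since p = 0.3957 > α = 0.01, fail to reject H₀.
There is insufficient evidence to reject the null hypothesis; the result is not statistically significant at the 0.01 level.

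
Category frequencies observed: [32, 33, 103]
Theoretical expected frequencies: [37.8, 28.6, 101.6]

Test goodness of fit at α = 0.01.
Chi-square goodness of fit test:
H₀: observed counts match expected distribution
H₁: observed counts differ from expected distribution
df = k - 1 = 2
χ² = Σ(O - E)²/E
   = (32 - 37.8)²/37.8 + (33 - 28.6)²/28.6 + (103 - 101.6)²/101.6
   = 0.890 + 0.677 + 0.019
   = 1.59
p-value = 0.4524

Since p-value > α = 0.01, we fail to reject H₀.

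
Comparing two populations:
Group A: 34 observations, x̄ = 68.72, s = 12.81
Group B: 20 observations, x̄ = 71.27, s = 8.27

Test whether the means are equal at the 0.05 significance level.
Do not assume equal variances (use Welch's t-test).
Welch's two-sample t-test:
H₀: μ₁ = μ₂
H₁: μ₁ ≠ μ₂
s₁²/n₁ = 12.81²/34 = 4.8264,  s₂²/n₂ = 8.27²/20 = 3.4196
SE = √(s₁²/n₁ + s₂²/n₂) = √(4.8264 + 3.4196) = 2.8716
df (Welch-Satterthwaite) = (s₁²/n₁ + s₂²/n₂)² / [(s₁²/n₁)²/(n₁-1) + (s₂²/n₂)²/(n₂-1)] ≈ 51.46
t = (x̄₁ - x̄₂) / SE = (68.72 - 71.27) / 2.8716 = -2.55 / 2.8716 = -0.888
p-value = 0.3787

Since p-value > α = 0.05, we fail to reject H₀.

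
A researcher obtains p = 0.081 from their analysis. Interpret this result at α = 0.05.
Since p = 0.081 > α = 0.05, fail to reject H₀.
There is insufficient evidence to reject the null hypothesis; the result is not statistically significant at the 0.05 level.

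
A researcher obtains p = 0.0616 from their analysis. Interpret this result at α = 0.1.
Since p = 0.0616 < α = 0.1, reject H₀.
There is sufficient evidence to reject the null hypothesis; the result is statistically significant at the 0.1 level.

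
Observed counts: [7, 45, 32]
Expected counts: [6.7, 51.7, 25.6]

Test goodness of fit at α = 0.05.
Chi-square goodness of fit test:
H₀: observed counts match expected distribution
H₁: observed counts differ from expected distribution
df = k - 1 = 2
χ² = Σ(O - E)²/E
   = (7 - 6.7)²/6.7 + (45 - 51.7)²/51.7 + (32 - 25.6)²/25.6
   = 0.013 + 0.868 + 1.600
   = 2.48
p-value = 0.2891

Since p-value > α = 0.05, we fail to reject H₀.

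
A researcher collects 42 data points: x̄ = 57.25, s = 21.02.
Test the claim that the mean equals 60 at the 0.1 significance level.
One-sample t-test:
H₀: μ = 60
H₁: μ ≠ 60
df = n - 1 = 41
t = (x̄ - μ₀) / (s/√n) = (57.25 - 60) / (21.02/√42) = -0.848
p-value = 0.4014

Since p-value > α = 0.1, we fail to reject H₀.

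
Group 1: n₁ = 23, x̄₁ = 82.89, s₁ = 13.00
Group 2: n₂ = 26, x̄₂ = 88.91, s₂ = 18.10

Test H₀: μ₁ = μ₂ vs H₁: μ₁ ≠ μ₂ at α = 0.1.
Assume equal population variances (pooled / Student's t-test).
Student's two-sample t-test (equal variances):
H₀: μ₁ = μ₂
H₁: μ₁ ≠ μ₂
df = n₁ + n₂ - 2 = 47
Pooled variance s_p² = [(n₁-1)s₁² + (n₂-1)s₂²] / (n₁ + n₂ - 2) = [(22)(13.00²) + (25)(18.10²)] / 47 = 253.3670
SE = √(s_p²(1/n₁ + 1/n₂)) = √(253.3670 × (1/23 + 1/26)) = 4.5564
t = (x̄₁ - x̄₂) / SE = (82.89 - 88.91) / 4.5564 = -6.02 / 4.5564 = -1.321
p-value = 0.1928

Since p-value > α = 0.1, we fail to reject H₀.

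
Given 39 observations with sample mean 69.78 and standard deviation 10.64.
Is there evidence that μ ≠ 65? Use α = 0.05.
One-sample t-test:
H₀: μ = 65
H₁: μ ≠ 65
df = n - 1 = 38
t = (x̄ - μ₀) / (s/√n) = (69.78 - 65) / (10.64/√39) = 2.806
p-value = 0.0079

Since p-value < α = 0.05, we reject H₀.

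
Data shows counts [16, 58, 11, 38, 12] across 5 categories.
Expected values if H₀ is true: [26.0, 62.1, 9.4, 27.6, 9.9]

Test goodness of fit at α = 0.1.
Chi-square goodness of fit test:
H₀: observed counts match expected distribution
H₁: observed counts differ from expected distribution
df = k - 1 = 4
χ² = Σ(O - E)²/E
   = (16 - 26.0)²/26.0 + (58 - 62.1)²/62.1 + (11 - 9.4)²/9.4 + (38 - 27.6)²/27.6 + (12 - 9.9)²/9.9
   = 3.846 + 0.271 + 0.272 + 3.919 + 0.445
   = 8.75
p-value = 0.0676

Since p-value < α = 0.1, we reject H₀.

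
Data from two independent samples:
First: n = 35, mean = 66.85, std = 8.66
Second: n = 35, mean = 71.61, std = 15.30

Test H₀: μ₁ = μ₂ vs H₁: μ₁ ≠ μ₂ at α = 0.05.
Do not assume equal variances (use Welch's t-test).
Welch's two-sample t-test:
H₀: μ₁ = μ₂
H₁: μ₁ ≠ μ₂
s₁²/n₁ = 8.66²/35 = 2.1427,  s₂²/n₂ = 15.30²/35 = 6.6883
SE = √(s₁²/n₁ + s₂²/n₂) = √(2.1427 + 6.6883) = 2.9717
df (Welch-Satterthwaite) = (s₁²/n₁ + s₂²/n₂)² / [(s₁²/n₁)²/(n₁-1) + (s₂²/n₂)²/(n₂-1)] ≈ 53.76
t = (x̄₁ - x̄₂) / SE = (66.85 - 71.61) / 2.9717 = -4.76 / 2.9717 = -1.602
p-value = 0.1151

Since p-value > α = 0.05, we fail to reject H₀.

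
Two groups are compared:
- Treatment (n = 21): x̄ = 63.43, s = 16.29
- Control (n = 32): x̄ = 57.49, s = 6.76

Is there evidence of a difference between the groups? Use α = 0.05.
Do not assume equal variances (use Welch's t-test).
Welch's two-sample t-test:
H₀: μ₁ = μ₂
H₁: μ₁ ≠ μ₂
s₁²/n₁ = 16.29²/21 = 12.6364,  s₂²/n₂ = 6.76²/32 = 1.4280
SE = √(s₁²/n₁ + s₂²/n₂) = √(12.6364 + 1.4280) = 3.7503
df (Welch-Satterthwaite) = (s₁²/n₁ + s₂²/n₂)² / [(s₁²/n₁)²/(n₁-1) + (s₂²/n₂)²/(n₂-1)] ≈ 24.57
t = (x̄₁ - x̄₂) / SE = (63.43 - 57.49) / 3.7503 = 5.94 / 3.7503 = 1.584
p-value = 0.1260

Since p-value > α = 0.05, we fail to reject H₀.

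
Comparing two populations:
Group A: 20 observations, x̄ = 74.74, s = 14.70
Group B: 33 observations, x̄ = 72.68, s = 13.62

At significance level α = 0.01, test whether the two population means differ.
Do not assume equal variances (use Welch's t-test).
Welch's two-sample t-test:
H₀: μ₁ = μ₂
H₁: μ₁ ≠ μ₂
s₁²/n₁ = 14.70²/20 = 10.8045,  s₂²/n₂ = 13.62²/33 = 5.6213
SE = √(s₁²/n₁ + s₂²/n₂) = √(10.8045 + 5.6213) = 4.0529
df (Welch-Satterthwaite) = (s₁²/n₁ + s₂²/n₂)² / [(s₁²/n₁)²/(n₁-1) + (s₂²/n₂)²/(n₂-1)] ≈ 37.83
t = (x̄₁ - x̄₂) / SE = (74.74 - 72.68) / 4.0529 = 2.06 / 4.0529 = 0.508
p-value = 0.6142

Since p-value > α = 0.01, we fail to reject H₀.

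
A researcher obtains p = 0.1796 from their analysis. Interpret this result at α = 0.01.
Since p = 0.1796 > α = 0.01, fail to reject H₀.
There is insufficient evidence to reject the null hypothesis; the result is not statistically significant at the 0.01 level.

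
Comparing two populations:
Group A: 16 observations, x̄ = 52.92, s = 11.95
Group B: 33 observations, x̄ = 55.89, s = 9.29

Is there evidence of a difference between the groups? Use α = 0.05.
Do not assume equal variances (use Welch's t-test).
Welch's two-sample t-test:
H₀: μ₁ = μ₂
H₁: μ₁ ≠ μ₂
s₁²/n₁ = 11.95²/16 = 8.9252,  s₂²/n₂ = 9.29²/33 = 2.6153
SE = √(s₁²/n₁ + s₂²/n₂) = √(8.9252 + 2.6153) = 3.3971
df (Welch-Satterthwaite) = (s₁²/n₁ + s₂²/n₂)² / [(s₁²/n₁)²/(n₁-1) + (s₂²/n₂)²/(n₂-1)] ≈ 24.11
t = (x̄₁ - x̄₂) / SE = (52.92 - 55.89) / 3.3971 = -2.97 / 3.3971 = -0.874
p-value = 0.3906

Since p-value > α = 0.05, we fail to reject H₀.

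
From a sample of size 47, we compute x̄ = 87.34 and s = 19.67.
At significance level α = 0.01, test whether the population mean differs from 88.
One-sample t-test:
H₀: μ = 88
H₁: μ ≠ 88
df = n - 1 = 46
t = (x̄ - μ₀) / (s/√n) = (87.34 - 88) / (19.67/√47) = -0.230
p-value = 0.8191

Since p-value > α = 0.01, we fail to reject H₀.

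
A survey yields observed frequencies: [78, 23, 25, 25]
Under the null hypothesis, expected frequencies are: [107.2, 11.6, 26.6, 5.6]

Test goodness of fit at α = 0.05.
Chi-square goodness of fit test:
H₀: observed counts match expected distribution
H₁: observed counts differ from expected distribution
df = k - 1 = 3
χ² = Σ(O - E)²/E
   = (78 - 107.2)²/107.2 + (23 - 11.6)²/11.6 + (25 - 26.6)²/26.6 + (25 - 5.6)²/5.6
   = 7.954 + 11.203 + 0.096 + 67.207
   = 86.46
p-value < 0.0001

Since p-value < α = 0.05, we reject H₀.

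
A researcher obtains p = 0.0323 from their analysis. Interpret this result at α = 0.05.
Since p = 0.0323 < α = 0.05, reject H₀.
There is sufficient evidence to reject the null hypothesis; the result is statistically significant at the 0.05 level.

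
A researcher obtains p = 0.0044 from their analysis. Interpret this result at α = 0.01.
Since p = 0.0044 < α = 0.01, reject H₀.
There is sufficient evidence to reject the null hypothesis; the result is statistically significant at the 0.01 level.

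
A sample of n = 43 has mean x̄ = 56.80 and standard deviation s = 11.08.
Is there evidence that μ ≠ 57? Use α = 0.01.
One-sample t-test:
H₀: μ = 57
H₁: μ ≠ 57
df = n - 1 = 42
t = (x̄ - μ₀) / (s/√n) = (56.80 - 57) / (11.08/√43) = -0.118
p-value = 0.9063

Since p-value > α = 0.01, we fail to reject H₀.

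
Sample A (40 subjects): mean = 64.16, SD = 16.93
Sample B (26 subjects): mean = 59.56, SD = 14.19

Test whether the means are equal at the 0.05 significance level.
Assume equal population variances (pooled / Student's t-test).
Student's two-sample t-test (equal variances):
H₀: μ₁ = μ₂
H₁: μ₁ ≠ μ₂
df = n₁ + n₂ - 2 = 64
Pooled variance s_p² = [(n₁-1)s₁² + (n₂-1)s₂²] / (n₁ + n₂ - 2) = [(39)(16.93²) + (25)(14.19²)] / 64 = 253.3168
SE = √(s_p²(1/n₁ + 1/n₂)) = √(253.3168 × (1/40 + 1/26)) = 4.0095
t = (x̄₁ - x̄₂) / SE = (64.16 - 59.56) / 4.0095 = 4.60 / 4.0095 = 1.147
p-value = 0.2555

Since p-value > α = 0.05, we fail to reject H₀.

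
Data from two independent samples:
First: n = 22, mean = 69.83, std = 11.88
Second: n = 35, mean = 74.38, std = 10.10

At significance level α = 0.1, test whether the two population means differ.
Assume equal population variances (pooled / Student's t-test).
Student's two-sample t-test (equal variances):
H₀: μ₁ = μ₂
H₁: μ₁ ≠ μ₂
df = n₁ + n₂ - 2 = 55
Pooled variance s_p² = [(n₁-1)s₁² + (n₂-1)s₂²] / (n₁ + n₂ - 2) = [(21)(11.88²) + (34)(10.10²)] / 55 = 116.9484
SE = √(s_p²(1/n₁ + 1/n₂)) = √(116.9484 × (1/22 + 1/35)) = 2.9423
t = (x̄₁ - x̄₂) / SE = (69.83 - 74.38) / 2.9423 = -4.55 / 2.9423 = -1.546
p-value = 0.1277

Since p-value > α = 0.1, we fail to reject H₀.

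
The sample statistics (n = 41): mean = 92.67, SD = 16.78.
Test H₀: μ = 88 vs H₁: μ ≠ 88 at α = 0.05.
One-sample t-test:
H₀: μ = 88
H₁: μ ≠ 88
df = n - 1 = 40
t = (x̄ - μ₀) / (s/√n) = (92.67 - 88) / (16.78/√41) = 1.782
p-value = 0.0823

Since p-value > α = 0.05, we fail to reject H₀.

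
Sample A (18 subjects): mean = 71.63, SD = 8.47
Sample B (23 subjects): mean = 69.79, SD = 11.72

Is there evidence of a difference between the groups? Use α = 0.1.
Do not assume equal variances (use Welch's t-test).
Welch's two-sample t-test:
H₀: μ₁ = μ₂
H₁: μ₁ ≠ μ₂
s₁²/n₁ = 8.47²/18 = 3.9856,  s₂²/n₂ = 11.72²/23 = 5.9721
SE = √(s₁²/n₁ + s₂²/n₂) = √(3.9856 + 5.9721) = 3.1556
df (Welch-Satterthwaite) = (s₁²/n₁ + s₂²/n₂)² / [(s₁²/n₁)²/(n₁-1) + (s₂²/n₂)²/(n₂-1)] ≈ 38.80
t = (x̄₁ - x̄₂) / SE = (71.63 - 69.79) / 3.1556 = 1.84 / 3.1556 = 0.583
p-value = 0.5632

Since p-value > α = 0.1, we fail to reject H₀.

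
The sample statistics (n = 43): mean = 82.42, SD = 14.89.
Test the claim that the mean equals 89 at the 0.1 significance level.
One-sample t-test:
H₀: μ = 89
H₁: μ ≠ 89
df = n - 1 = 42
t = (x̄ - μ₀) / (s/√n) = (82.42 - 89) / (14.89/√43) = -2.898
p-value = 0.0059

Since p-value < α = 0.1, we reject H₀.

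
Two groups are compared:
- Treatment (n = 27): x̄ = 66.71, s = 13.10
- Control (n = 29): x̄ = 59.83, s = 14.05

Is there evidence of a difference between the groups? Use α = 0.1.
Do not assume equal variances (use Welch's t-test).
Welch's two-sample t-test:
H₀: μ₁ = μ₂
H₁: μ₁ ≠ μ₂
s₁²/n₁ = 13.10²/27 = 6.3559,  s₂²/n₂ = 14.05²/29 = 6.8070
SE = √(s₁²/n₁ + s₂²/n₂) = √(6.3559 + 6.8070) = 3.6281
df (Welch-Satterthwaite) = (s₁²/n₁ + s₂²/n₂)² / [(s₁²/n₁)²/(n₁-1) + (s₂²/n₂)²/(n₂-1)] ≈ 54.00
t = (x̄₁ - x̄₂) / SE = (66.71 - 59.83) / 3.6281 = 6.88 / 3.6281 = 1.896
p-value = 0.0633

Since p-value < α = 0.1, we reject H₀.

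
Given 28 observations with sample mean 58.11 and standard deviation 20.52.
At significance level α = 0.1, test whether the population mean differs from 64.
One-sample t-test:
H₀: μ = 64
H₁: μ ≠ 64
df = n - 1 = 27
t = (x̄ - μ₀) / (s/√n) = (58.11 - 64) / (20.52/√28) = -1.519
p-value = 0.1404

Since p-value > α = 0.1, we fail to reject H₀.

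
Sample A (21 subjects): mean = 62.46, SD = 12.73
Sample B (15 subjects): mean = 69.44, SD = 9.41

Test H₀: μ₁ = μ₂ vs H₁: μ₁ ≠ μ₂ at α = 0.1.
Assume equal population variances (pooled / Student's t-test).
Student's two-sample t-test (equal variances):
H₀: μ₁ = μ₂
H₁: μ₁ ≠ μ₂
df = n₁ + n₂ - 2 = 34
Pooled variance s_p² = [(n₁-1)s₁² + (n₂-1)s₂²] / (n₁ + n₂ - 2) = [(20)(12.73²) + (14)(9.41²)] / 34 = 131.7862
SE = √(s_p²(1/n₁ + 1/n₂)) = √(131.7862 × (1/21 + 1/15)) = 3.8809
t = (x̄₁ - x̄₂) / SE = (62.46 - 69.44) / 3.8809 = -6.98 / 3.8809 = -1.799
p-value = 0.0810

Since p-value < α = 0.1, we reject H₀.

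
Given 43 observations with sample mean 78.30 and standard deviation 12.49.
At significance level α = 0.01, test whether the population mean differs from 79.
One-sample t-test:
H₀: μ = 79
H₁: μ ≠ 79
df = n - 1 = 42
t = (x̄ - μ₀) / (s/√n) = (78.30 - 79) / (12.49/√43) = -0.368
p-value = 0.7151

Since p-value > α = 0.01, we fail to reject H₀.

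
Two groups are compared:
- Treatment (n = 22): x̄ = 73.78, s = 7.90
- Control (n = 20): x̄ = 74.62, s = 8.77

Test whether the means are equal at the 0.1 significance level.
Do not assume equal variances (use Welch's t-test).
Welch's two-sample t-test:
H₀: μ₁ = μ₂
H₁: μ₁ ≠ μ₂
s₁²/n₁ = 7.90²/22 = 2.8368,  s₂²/n₂ = 8.77²/20 = 3.8456
SE = √(s₁²/n₁ + s₂²/n₂) = √(2.8368 + 3.8456) = 2.5850
df (Welch-Satterthwaite) = (s₁²/n₁ + s₂²/n₂)² / [(s₁²/n₁)²/(n₁-1) + (s₂²/n₂)²/(n₂-1)] ≈ 38.44
t = (x̄₁ - x̄₂) / SE = (73.78 - 74.62) / 2.5850 = -0.84 / 2.5850 = -0.325
p-value = 0.7470

Since p-value > α = 0.1, we fail to reject H₀.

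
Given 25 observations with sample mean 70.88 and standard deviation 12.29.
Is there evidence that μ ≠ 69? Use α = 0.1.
One-sample t-test:
H₀: μ = 69
H₁: μ ≠ 69
df = n - 1 = 24
t = (x̄ - μ₀) / (s/√n) = (70.88 - 69) / (12.29/√25) = 0.765
p-value = 0.4518

Since p-value > α = 0.1, we fail to reject H₀.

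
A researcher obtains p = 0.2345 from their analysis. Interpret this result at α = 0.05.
Since p = 0.2345 > α = 0.05, fail to reject H₀.
There is insufficient evidence to reject the null hypothesis; the result is not statistically significant at the 0.05 level.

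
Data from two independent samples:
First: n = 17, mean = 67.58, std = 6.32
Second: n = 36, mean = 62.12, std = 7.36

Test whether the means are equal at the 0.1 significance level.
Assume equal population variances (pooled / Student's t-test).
Student's two-sample t-test (equal variances):
H₀: μ₁ = μ₂
H₁: μ₁ ≠ μ₂
df = n₁ + n₂ - 2 = 51
Pooled variance s_p² = [(n₁-1)s₁² + (n₂-1)s₂²] / (n₁ + n₂ - 2) = [(16)(6.32²) + (35)(7.36²)] / 51 = 49.7062
SE = √(s_p²(1/n₁ + 1/n₂)) = √(49.7062 × (1/17 + 1/36)) = 2.0748
t = (x̄₁ - x̄₂) / SE = (67.58 - 62.12) / 2.0748 = 5.46 / 2.0748 = 2.632
p-value = 0.0112

Since p-value < α = 0.1, we reject H₀.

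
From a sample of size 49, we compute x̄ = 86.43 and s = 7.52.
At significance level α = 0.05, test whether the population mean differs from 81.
One-sample t-test:
H₀: μ = 81
H₁: μ ≠ 81
df = n - 1 = 48
t = (x̄ - μ₀) / (s/√n) = (86.43 - 81) / (7.52/√49) = 5.055
p-value < 0.0001

Since p-value < α = 0.05, we reject H₀.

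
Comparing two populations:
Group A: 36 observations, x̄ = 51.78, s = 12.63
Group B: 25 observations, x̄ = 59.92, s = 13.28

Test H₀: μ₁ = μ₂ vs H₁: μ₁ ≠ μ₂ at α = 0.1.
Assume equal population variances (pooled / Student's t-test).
Student's two-sample t-test (equal variances):
H₀: μ₁ = μ₂
H₁: μ₁ ≠ μ₂
df = n₁ + n₂ - 2 = 59
Pooled variance s_p² = [(n₁-1)s₁² + (n₂-1)s₂²] / (n₁ + n₂ - 2) = [(35)(12.63²) + (24)(13.28²)] / 59 = 166.3677
SE = √(s_p²(1/n₁ + 1/n₂)) = √(166.3677 × (1/36 + 1/25)) = 3.3580
t = (x̄₁ - x̄₂) / SE = (51.78 - 59.92) / 3.3580 = -8.14 / 3.3580 = -2.424
p-value = 0.0184

Since p-value < α = 0.1, we reject H₀.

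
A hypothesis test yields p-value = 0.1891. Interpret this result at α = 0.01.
Since p = 0.1891 > α = 0.01, fail to reject H₀.
There is insufficient evidence to reject the null hypothesis; the result is not statistically significant at the 0.01 level.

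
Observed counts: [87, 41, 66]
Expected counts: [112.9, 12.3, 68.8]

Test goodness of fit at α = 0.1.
Chi-square goodness of fit test:
H₀: observed counts match expected distribution
H₁: observed counts differ from expected distribution
df = k - 1 = 2
χ² = Σ(O - E)²/E
   = (87 - 112.9)²/112.9 + (41 - 12.3)²/12.3 + (66 - 68.8)²/68.8
   = 5.942 + 66.967 + 0.114
   = 73.02
p-value < 0.0001

Since p-value < α = 0.1, we reject H₀.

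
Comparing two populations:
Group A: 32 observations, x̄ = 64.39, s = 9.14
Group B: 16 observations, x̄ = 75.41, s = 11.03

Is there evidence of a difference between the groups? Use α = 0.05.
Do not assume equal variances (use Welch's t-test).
Welch's two-sample t-test:
H₀: μ₁ = μ₂
H₁: μ₁ ≠ μ₂
s₁²/n₁ = 9.14²/32 = 2.6106,  s₂²/n₂ = 11.03²/16 = 7.6038
SE = √(s₁²/n₁ + s₂²/n₂) = √(2.6106 + 7.6038) = 3.1960
df (Welch-Satterthwaite) = (s₁²/n₁ + s₂²/n₂)² / [(s₁²/n₁)²/(n₁-1) + (s₂²/n₂)²/(n₂-1)] ≈ 25.61
t = (x̄₁ - x̄₂) / SE = (64.39 - 75.41) / 3.1960 = -11.02 / 3.1960 = -3.448
p-value = 0.0020

Since p-value < α = 0.05, we reject H₀.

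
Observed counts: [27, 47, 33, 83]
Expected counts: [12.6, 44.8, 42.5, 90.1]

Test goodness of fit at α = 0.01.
Chi-square goodness of fit test:
H₀: observed counts match expected distribution
H₁: observed counts differ from expected distribution
df = k - 1 = 3
χ² = Σ(O - E)²/E
   = (27 - 12.6)²/12.6 + (47 - 44.8)²/44.8 + (33 - 42.5)²/42.5 + (83 - 90.1)²/90.1
   = 16.457 + 0.108 + 2.124 + 0.559
   = 19.25
p-value = 0.0002

Since p-value < α = 0.01, we reject H₀.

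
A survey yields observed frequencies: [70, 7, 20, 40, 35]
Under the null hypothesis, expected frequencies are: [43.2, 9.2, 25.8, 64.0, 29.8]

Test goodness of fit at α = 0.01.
Chi-square goodness of fit test:
H₀: observed counts match expected distribution
H₁: observed counts differ from expected distribution
df = k - 1 = 4
χ² = Σ(O - E)²/E
   = (70 - 43.2)²/43.2 + (7 - 9.2)²/9.2 + (20 - 25.8)²/25.8 + (40 - 64.0)²/64.0 + (35 - 29.8)²/29.8
   = 16.626 + 0.526 + 1.304 + 9.000 + 0.907
   = 28.36
p-value < 0.0001

Since p-value < α = 0.01, we reject H₀.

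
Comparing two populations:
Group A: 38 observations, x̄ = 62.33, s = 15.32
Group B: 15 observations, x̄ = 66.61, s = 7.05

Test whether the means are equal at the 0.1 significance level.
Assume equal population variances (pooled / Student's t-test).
Student's two-sample t-test (equal variances):
H₀: μ₁ = μ₂
H₁: μ₁ ≠ μ₂
df = n₁ + n₂ - 2 = 51
Pooled variance s_p² = [(n₁-1)s₁² + (n₂-1)s₂²] / (n₁ + n₂ - 2) = [(37)(15.32²) + (14)(7.05²)] / 51 = 183.9181
SE = √(s_p²(1/n₁ + 1/n₂)) = √(183.9181 × (1/38 + 1/15)) = 4.1354
t = (x̄₁ - x̄₂) / SE = (62.33 - 66.61) / 4.1354 = -4.28 / 4.1354 = -1.035
p-value = 0.3056

Since p-value > α = 0.1, we fail to reject H₀.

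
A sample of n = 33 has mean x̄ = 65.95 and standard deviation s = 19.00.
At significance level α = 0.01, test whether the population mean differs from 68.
One-sample t-test:
H₀: μ = 68
H₁: μ ≠ 68
df = n - 1 = 32
t = (x̄ - μ₀) / (s/√n) = (65.95 - 68) / (19.00/√33) = -0.620
p-value = 0.5398

Since p-value > α = 0.01, we fail to reject H₀.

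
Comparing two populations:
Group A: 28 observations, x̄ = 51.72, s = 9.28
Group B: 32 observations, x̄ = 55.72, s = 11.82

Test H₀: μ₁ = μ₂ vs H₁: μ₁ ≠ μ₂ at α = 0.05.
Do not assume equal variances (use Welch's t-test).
Welch's two-sample t-test:
H₀: μ₁ = μ₂
H₁: μ₁ ≠ μ₂
s₁²/n₁ = 9.28²/28 = 3.0757,  s₂²/n₂ = 11.82²/32 = 4.3660
SE = √(s₁²/n₁ + s₂²/n₂) = √(3.0757 + 4.3660) = 2.7279
df (Welch-Satterthwaite) = (s₁²/n₁ + s₂²/n₂)² / [(s₁²/n₁)²/(n₁-1) + (s₂²/n₂)²/(n₂-1)] ≈ 57.37
t = (x̄₁ - x̄₂) / SE = (51.72 - 55.72) / 2.7279 = -4.00 / 2.7279 = -1.466
p-value = 0.1480

Since p-value > α = 0.05, we fail to reject H₀.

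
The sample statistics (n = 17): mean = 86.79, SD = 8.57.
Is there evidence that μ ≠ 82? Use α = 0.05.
One-sample t-test:
H₀: μ = 82
H₁: μ ≠ 82
df = n - 1 = 16
t = (x̄ - μ₀) / (s/√n) = (86.79 - 82) / (8.57/√17) = 2.305
p-value = 0.0349

Since p-value < α = 0.05, we reject H₀.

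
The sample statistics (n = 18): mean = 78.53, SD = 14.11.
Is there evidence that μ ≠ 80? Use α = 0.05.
One-sample t-test:
H₀: μ = 80
H₁: μ ≠ 80
df = n - 1 = 17
t = (x̄ - μ₀) / (s/√n) = (78.53 - 80) / (14.11/√18) = -0.442
p-value = 0.6641

Since p-value > α = 0.05, we fail to reject H₀.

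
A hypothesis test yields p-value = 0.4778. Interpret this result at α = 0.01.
Since p = 0.4778 > α = 0.01, fail to reject H₀.
There is insufficient evidence to reject the null hypothesis; the result is not statistically significant at the 0.01 level.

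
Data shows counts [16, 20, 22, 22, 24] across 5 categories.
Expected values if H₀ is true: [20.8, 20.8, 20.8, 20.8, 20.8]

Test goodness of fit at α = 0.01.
Chi-square goodness of fit test:
H₀: observed counts match expected distribution
H₁: observed counts differ from expected distribution
df = k - 1 = 4
χ² = Σ(O - E)²/E
   = (16 - 20.8)²/20.8 + (20 - 20.8)²/20.8 + (22 - 20.8)²/20.8 + (22 - 20.8)²/20.8 + (24 - 20.8)²/20.8
   = 1.108 + 0.031 + 0.069 + 0.069 + 0.492
   = 1.77
p-value = 0.7781

Since p-value > α = 0.01, we fail to reject H₀.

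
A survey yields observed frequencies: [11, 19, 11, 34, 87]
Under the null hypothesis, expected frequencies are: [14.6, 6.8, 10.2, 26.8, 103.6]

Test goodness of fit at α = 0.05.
Chi-square goodness of fit test:
H₀: observed counts match expected distribution
H₁: observed counts differ from expected distribution
df = k - 1 = 4
χ² = Σ(O - E)²/E
   = (11 - 14.6)²/14.6 + (19 - 6.8)²/6.8 + (11 - 10.2)²/10.2 + (34 - 26.8)²/26.8 + (87 - 103.6)²/103.6
   = 0.888 + 21.888 + 0.063 + 1.934 + 2.660
   = 27.43
p-value < 0.0001

Since p-value < α = 0.05, we reject H₀.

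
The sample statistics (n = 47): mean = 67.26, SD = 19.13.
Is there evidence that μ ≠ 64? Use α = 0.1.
One-sample t-test:
H₀: μ = 64
H₁: μ ≠ 64
df = n - 1 = 46
t = (x̄ - μ₀) / (s/√n) = (67.26 - 64) / (19.13/√47) = 1.168
p-value = 0.2487

Since p-value > α = 0.1, we fail to reject H₀.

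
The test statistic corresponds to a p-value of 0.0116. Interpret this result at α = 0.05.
Since p = 0.0116 < α = 0.05, reject H₀.
There is sufficient evidence to reject the null hypothesis; the result is statistically significant at the 0.05 level.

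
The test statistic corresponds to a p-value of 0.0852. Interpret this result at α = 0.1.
Since p = 0.0852 < α = 0.1, reject H₀.
There is sufficient evidence to reject the null hypothesis; the result is statistically significant at the 0.1 level.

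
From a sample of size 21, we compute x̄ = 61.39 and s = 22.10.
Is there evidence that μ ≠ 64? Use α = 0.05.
One-sample t-test:
H₀: μ = 64
H₁: μ ≠ 64
df = n - 1 = 20
t = (x̄ - μ₀) / (s/√n) = (61.39 - 64) / (22.10/√21) = -0.541
p-value = 0.5943

Since p-value > α = 0.05, we fail to reject H₀.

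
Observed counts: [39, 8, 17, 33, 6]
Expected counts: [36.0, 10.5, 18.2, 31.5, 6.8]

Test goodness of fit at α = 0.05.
Chi-square goodness of fit test:
H₀: observed counts match expected distribution
H₁: observed counts differ from expected distribution
df = k - 1 = 4
χ² = Σ(O - E)²/E
   = (39 - 36.0)²/36.0 + (8 - 10.5)²/10.5 + (17 - 18.2)²/18.2 + (33 - 31.5)²/31.5 + (6 - 6.8)²/6.8
   = 0.250 + 0.595 + 0.079 + 0.071 + 0.094
   = 1.09
p-value = 0.8959

Since p-value > α = 0.05, we fail to reject H₀.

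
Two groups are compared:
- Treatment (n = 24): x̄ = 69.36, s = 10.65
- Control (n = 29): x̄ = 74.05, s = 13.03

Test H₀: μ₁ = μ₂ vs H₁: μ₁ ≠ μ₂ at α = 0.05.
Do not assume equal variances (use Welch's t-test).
Welch's two-sample t-test:
H₀: μ₁ = μ₂
H₁: μ₁ ≠ μ₂
s₁²/n₁ = 10.65²/24 = 4.7259,  s₂²/n₂ = 13.03²/29 = 5.8545
SE = √(s₁²/n₁ + s₂²/n₂) = √(4.7259 + 5.8545) = 3.2528
df (Welch-Satterthwaite) = (s₁²/n₁ + s₂²/n₂)² / [(s₁²/n₁)²/(n₁-1) + (s₂²/n₂)²/(n₂-1)] ≈ 51.00
t = (x̄₁ - x̄₂) / SE = (69.36 - 74.05) / 3.2528 = -4.69 / 3.2528 = -1.442
p-value = 0.1555

Since p-value > α = 0.05, we fail to reject H₀.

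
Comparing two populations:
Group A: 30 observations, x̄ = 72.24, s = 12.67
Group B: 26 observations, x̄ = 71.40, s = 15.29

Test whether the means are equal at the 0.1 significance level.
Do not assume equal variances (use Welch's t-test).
Welch's two-sample t-test:
H₀: μ₁ = μ₂
H₁: μ₁ ≠ μ₂
s₁²/n₁ = 12.67²/30 = 5.3510,  s₂²/n₂ = 15.29²/26 = 8.9917
SE = √(s₁²/n₁ + s₂²/n₂) = √(5.3510 + 8.9917) = 3.7872
df (Welch-Satterthwaite) = (s₁²/n₁ + s₂²/n₂)² / [(s₁²/n₁)²/(n₁-1) + (s₂²/n₂)²/(n₂-1)] ≈ 48.73
t = (x̄₁ - x̄₂) / SE = (72.24 - 71.40) / 3.7872 = 0.84 / 3.7872 = 0.222
p-value = 0.8254

Since p-value > α = 0.1, we fail to reject H₀.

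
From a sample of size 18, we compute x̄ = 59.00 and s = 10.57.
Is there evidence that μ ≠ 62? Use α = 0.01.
One-sample t-test:
H₀: μ = 62
H₁: μ ≠ 62
df = n - 1 = 17
t = (x̄ - μ₀) / (s/√n) = (59.00 - 62) / (10.57/√18) = -1.204
p-value = 0.2450

Since p-value > α = 0.01, we fail to reject H₀.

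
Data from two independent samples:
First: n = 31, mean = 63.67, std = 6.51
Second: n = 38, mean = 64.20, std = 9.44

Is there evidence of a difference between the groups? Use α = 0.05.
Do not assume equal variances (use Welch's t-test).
Welch's two-sample t-test:
H₀: μ₁ = μ₂
H₁: μ₁ ≠ μ₂
s₁²/n₁ = 6.51²/31 = 1.3671,  s₂²/n₂ = 9.44²/38 = 2.3451
SE = √(s₁²/n₁ + s₂²/n₂) = √(1.3671 + 2.3451) = 1.9267
df (Welch-Satterthwaite) = (s₁²/n₁ + s₂²/n₂)² / [(s₁²/n₁)²/(n₁-1) + (s₂²/n₂)²/(n₂-1)] ≈ 65.33
t = (x̄₁ - x̄₂) / SE = (63.67 - 64.20) / 1.9267 = -0.53 / 1.9267 = -0.275
p-value = 0.7841

Since p-value > α = 0.05, we fail to reject H₀.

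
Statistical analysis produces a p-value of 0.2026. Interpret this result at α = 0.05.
Since p = 0.2026 > α = 0.05, fail to reject H₀.
There is insufficient evidence to reject the null hypothesis; the result is not statistically significant at the 0.05 level.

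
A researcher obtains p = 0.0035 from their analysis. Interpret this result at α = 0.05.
Since p = 0.0035 < α = 0.05, reject H₀.
There is sufficient evidence to reject the null hypothesis; the result is statistically significant at the 0.05 level.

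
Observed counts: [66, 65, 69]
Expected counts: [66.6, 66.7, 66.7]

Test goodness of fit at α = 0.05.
Chi-square goodness of fit test:
H₀: observed counts match expected distribution
H₁: observed counts differ from expected distribution
df = k - 1 = 2
χ² = Σ(O - E)²/E
   = (66 - 66.6)²/66.6 + (65 - 66.7)²/66.7 + (69 - 66.7)²/66.7
   = 0.005 + 0.043 + 0.079
   = 0.13
p-value = 0.9380

Since p-value > α = 0.05, we fail to reject H₀.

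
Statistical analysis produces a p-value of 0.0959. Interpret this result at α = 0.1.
Since p = 0.0959 < α = 0.1, reject H₀.
There is sufficient evidence to reject the null hypothesis; the result is statistically significant at the 0.1 level.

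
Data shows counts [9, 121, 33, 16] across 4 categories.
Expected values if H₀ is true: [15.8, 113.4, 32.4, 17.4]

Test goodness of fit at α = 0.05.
Chi-square goodness of fit test:
H₀: observed counts match expected distribution
H₁: observed counts differ from expected distribution
df = k - 1 = 3
χ² = Σ(O - E)²/E
   = (9 - 15.8)²/15.8 + (121 - 113.4)²/113.4 + (33 - 32.4)²/32.4 + (16 - 17.4)²/17.4
   = 2.927 + 0.509 + 0.011 + 0.113
   = 3.56
p-value = 0.3131

Since p-value > α = 0.05, we fail to reject H₀.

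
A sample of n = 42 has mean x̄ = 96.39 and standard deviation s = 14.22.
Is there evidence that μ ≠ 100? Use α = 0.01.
One-sample t-test:
H₀: μ = 100
H₁: μ ≠ 100
df = n - 1 = 41
t = (x̄ - μ₀) / (s/√n) = (96.39 - 100) / (14.22/√42) = -1.645
p-value = 0.1076

Since p-value > α = 0.01, we fail to reject H₀.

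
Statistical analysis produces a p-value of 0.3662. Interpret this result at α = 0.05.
Since p = 0.3662 > α = 0.05, fail to reject H₀.
There is insufficient evidence to reject the null hypothesis; the result is not statistically significant at the 0.05 level.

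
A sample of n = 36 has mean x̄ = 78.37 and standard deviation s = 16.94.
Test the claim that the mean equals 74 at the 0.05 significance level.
One-sample t-test:
H₀: μ = 74
H₁: μ ≠ 74
df = n - 1 = 35
t = (x̄ - μ₀) / (s/√n) = (78.37 - 74) / (16.94/√36) = 1.548
p-value = 0.1307

Since p-value > α = 0.05, we fail to reject H₀.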